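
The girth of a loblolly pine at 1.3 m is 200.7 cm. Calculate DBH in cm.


Formula: DBH = C / pi
DBH = 200.7 / pi
pi = 3.14159...
DBH = 63.9 cm

63.9


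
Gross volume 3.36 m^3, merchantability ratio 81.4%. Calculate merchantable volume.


Formula: MV = V_total * (merchantable_pct / 100)
Merchantable fraction = 81.4% / 100 = 0.814
MV = 3.36 m^3 * 0.814 = 2.735 m^3

2.735


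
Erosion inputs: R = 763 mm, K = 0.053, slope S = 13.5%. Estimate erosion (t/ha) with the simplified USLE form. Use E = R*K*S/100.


Formula: E = R * K * S / 100  (simplified USLE)
R * K = 763 * 0.053 = 40.439
E = 40.439 * 13.5 / 100 = 5.46 t/ha

5.46


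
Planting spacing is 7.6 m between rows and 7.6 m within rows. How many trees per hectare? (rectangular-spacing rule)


Formula: TPH = 10000 m^2/ha / (spacing_x * spacing_y)
Area per tree = 7.6 m * 7.6 m = 57.76 m^2
TPH = 10000 / 57.76 = 173 trees/ha

173


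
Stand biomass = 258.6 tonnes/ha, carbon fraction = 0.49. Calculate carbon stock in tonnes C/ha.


Formula: Carbon Stock = Biomass * Carbon Fraction
C = 258.6 t/ha * 0.49
C = 126.7 t C/ha

126.7


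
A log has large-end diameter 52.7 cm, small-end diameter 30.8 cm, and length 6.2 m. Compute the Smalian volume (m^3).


Smalian: V = (A1 + A2)/2 * L,  A = pi*(D/200)^2
A1 = pi*(52.7/200)^2 = 0.218128 m^2
A2 = pi*(30.8/200)^2 = 0.074506 m^2
V = (0.218128+0.074506)/2*6.2 = 0.9072 m^3

0.9072


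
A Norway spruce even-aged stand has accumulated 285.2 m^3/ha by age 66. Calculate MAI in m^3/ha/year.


Formula: MAI = Total Volume / Stand Age
MAI = 285.2 m^3/ha / 66 years
MAI = 4.32 m^3/ha/year

4.32


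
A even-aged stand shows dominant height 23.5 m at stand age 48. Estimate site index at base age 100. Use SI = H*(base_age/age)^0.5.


Formula: SI = H_dom * (base_age / age)^0.5
Age ratio = 100 / 48 = 2.08333
sqrt(age_ratio) = 1.44338
SI = 23.5 * 1.44338 = 33.9 m

33.9


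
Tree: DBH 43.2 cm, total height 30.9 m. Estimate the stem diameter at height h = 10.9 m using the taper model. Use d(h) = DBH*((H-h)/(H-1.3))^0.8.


Taper: d(h) = DBH * ((H - h) / (H - 1.3))^0.8
Numerator = H - h = 30.9 - 10.9 = 20.0 m
Denominator = H - 1.3 = 30.9 - 1.3 = 29.6 m
Ratio = 20.0 / 29.6 = 0.67568
d = 43.2 * 0.67568^0.8 = 31.6 cm

31.6


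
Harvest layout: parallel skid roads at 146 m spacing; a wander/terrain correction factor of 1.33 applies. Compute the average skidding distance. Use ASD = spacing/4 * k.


Formula: ASD = (spacing / 4) * correction
Uncorrected distance = spacing / 4 = 146 / 4 = 36.5 m
ASD = 36.5 * 1.33 = 49 m

49


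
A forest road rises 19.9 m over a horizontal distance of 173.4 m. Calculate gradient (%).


Formula: Gradient = rise / run * 100
Gradient = 19.9 / 173.4 * 100 = 11.5%

11.5


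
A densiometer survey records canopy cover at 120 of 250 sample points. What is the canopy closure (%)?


Formula: Canopy closure = covered points / total points * 100
Closure = 120 / 250 * 100
Closure = 0.48 * 100 = 48.0%

48.0


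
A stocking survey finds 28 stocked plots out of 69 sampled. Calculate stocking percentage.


Formula: Stocking % = stocked plots / total plots * 100
Stocking = 28 / 69 * 100
Stocking = 0.4058 * 100 = 40.6%

40.6


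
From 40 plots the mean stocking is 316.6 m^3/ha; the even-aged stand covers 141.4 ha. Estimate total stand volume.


Formula: Total Volume = Mean Volume per ha * Total Area
Total Volume = 316.6 m^3/ha * 141.4 ha
Total Volume = 44767 m^3

44767


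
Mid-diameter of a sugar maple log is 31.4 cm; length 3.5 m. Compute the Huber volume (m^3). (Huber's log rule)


Huber: V = Am * L,  Am = pi*(Dm/200)^2
Am = pi*(31.4/200)^2 = 0.077437 m^2
V = 0.077437*3.5 = 0.271 m^3

0.271


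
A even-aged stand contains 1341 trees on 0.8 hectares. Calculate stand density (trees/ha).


Formula: Stand Density = N_trees / Area_ha
Density = 1341 trees / 0.8 ha
Density = 1676 trees/ha

1676


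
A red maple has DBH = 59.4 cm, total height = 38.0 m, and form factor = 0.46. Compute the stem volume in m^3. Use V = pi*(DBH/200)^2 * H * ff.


Formula: V = pi * (DBH/200)^2 * H * ff
Radius = DBH/200 = 59.4/200 = 0.297 m
Radius^2 = 0.297^2 = 0.088209 m^2
V = pi * 0.088209 * 38.0 * 0.46
V = 4.844 m^3

4.844


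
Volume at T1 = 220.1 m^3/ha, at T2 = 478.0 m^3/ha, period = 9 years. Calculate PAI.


Formula: PAI = (V_T2 - V_T1) / (T2 - T1)
Volume increment = 478.0 - 220.1 = 257.9 m^3/ha
PAI = 257.9 / 9 = 28.66 m^3/ha/year

28.66


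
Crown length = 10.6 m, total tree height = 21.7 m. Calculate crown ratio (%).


Formula: Crown Ratio = (Crown Length / Total Height) * 100
CR = (10.6 m / 21.7 m) * 100
CR = 0.4885 * 100 = 48.8%

48.8


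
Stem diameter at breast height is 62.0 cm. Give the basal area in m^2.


Formula: BA = pi * (DBH/2)^2 / 10000  (cm^2 to m^2)
Radius = DBH/2 = 62.0/2 = 31.0 cm
BA = pi * 31.0^2 / 10000
   = 3019.0705 cm^2 / 10000
   = 0.3019 m^2

0.3019


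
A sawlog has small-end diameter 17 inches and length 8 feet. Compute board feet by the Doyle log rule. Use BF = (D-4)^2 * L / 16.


Doyle: BF = (D - 4)^2 * L / 16
Adjusted diameter = 17 - 4 = 13 in
(D-4)^2 = 13^2 = 169
BF = 169 * 8 / 16 = 85 BF

85


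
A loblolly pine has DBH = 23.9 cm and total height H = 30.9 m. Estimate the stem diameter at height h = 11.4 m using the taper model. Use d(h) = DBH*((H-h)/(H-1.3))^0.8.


Taper: d(h) = DBH * ((H - h) / (H - 1.3))^0.8
Numerator = H - h = 30.9 - 11.4 = 19.5 m
Denominator = H - 1.3 = 30.9 - 1.3 = 29.6 m
Ratio = 19.5 / 29.6 = 0.65878
d = 23.9 * 0.65878^0.8 = 17.1 cm

17.1


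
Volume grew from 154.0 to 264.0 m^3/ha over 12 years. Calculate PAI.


Formula: PAI = (V_T2 - V_T1) / (T2 - T1)
Volume increment = 264.0 - 154.0 = 110.0 m^3/ha
PAI = 110.0 / 12 = 9.17 m^3/ha/year

9.17


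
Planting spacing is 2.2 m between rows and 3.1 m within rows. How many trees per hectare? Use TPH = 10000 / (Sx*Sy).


Formula: TPH = 10000 m^2/ha / (spacing_x * spacing_y)
Area per tree = 2.2 m * 3.1 m = 6.82 m^2
TPH = 10000 / 6.82 = 1466 trees/ha

1466


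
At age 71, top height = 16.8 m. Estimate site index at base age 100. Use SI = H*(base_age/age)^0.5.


Formula: SI = H_dom * (base_age / age)^0.5
Age ratio = 100 / 71 = 1.40845
sqrt(age_ratio) = 1.18678
SI = 16.8 * 1.18678 = 19.9 m

19.9


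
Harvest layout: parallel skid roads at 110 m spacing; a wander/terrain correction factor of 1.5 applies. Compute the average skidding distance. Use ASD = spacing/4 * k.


Formula: ASD = (spacing / 4) * correction
Uncorrected distance = spacing / 4 = 110 / 4 = 27.5 m
ASD = 27.5 * 1.5 = 41 m

41


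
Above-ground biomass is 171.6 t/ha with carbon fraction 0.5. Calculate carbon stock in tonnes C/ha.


Formula: Carbon Stock = Biomass * Carbon Fraction
C = 171.6 t/ha * 0.5
C = 85.8 t C/ha

85.8


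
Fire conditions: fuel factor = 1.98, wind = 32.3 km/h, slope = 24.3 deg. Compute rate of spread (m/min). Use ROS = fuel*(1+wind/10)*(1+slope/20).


Formula: ROS = fuel * (1 + wind/10) * (1 + slope/20)
Wind factor = 1 + 32.3/10 = 4.23
Slope factor = 1 + 24.3/20 = 2.215
ROS = 1.98 * 4.23 * 2.215 = 18.55 m/min

18.55


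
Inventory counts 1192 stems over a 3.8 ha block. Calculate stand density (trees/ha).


Formula: Stand Density = N_trees / Area_ha
Density = 1192 trees / 3.8 ha
Density = 314 trees/ha

314


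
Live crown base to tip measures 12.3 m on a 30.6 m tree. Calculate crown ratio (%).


Formula: Crown Ratio = (Crown Length / Total Height) * 100
CR = (12.3 m / 30.6 m) * 100
CR = 0.402 * 100 = 40.2%

40.2


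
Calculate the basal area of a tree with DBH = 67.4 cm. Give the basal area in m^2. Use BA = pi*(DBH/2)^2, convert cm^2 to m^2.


Formula: BA = pi * (DBH/2)^2 / 10000  (cm^2 to m^2)
Radius = DBH/2 = 67.4/2 = 33.7 cm
BA = pi * 33.7^2 / 10000
   = 3567.8754 cm^2 / 10000
   = 0.3568 m^2

0.3568


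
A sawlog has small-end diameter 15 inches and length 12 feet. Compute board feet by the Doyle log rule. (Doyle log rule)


Doyle: BF = (D - 4)^2 * L / 16
Adjusted diameter = 15 - 4 = 11 in
(D-4)^2 = 11^2 = 121
BF = 121 * 12 / 16 = 91 BF

91


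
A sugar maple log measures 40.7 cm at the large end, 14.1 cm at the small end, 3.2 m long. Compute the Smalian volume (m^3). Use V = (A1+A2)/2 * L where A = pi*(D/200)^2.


Smalian: V = (A1 + A2)/2 * L,  A = pi*(D/200)^2
A1 = pi*(40.7/200)^2 = 0.1301 m^2
A2 = pi*(14.1/200)^2 = 0.015615 m^2
V = (0.1301+0.015615)/2*3.2 = 0.2331 m^3

0.2331


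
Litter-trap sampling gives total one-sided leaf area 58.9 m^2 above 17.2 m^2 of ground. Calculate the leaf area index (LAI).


Formula: LAI = total leaf area / ground area  (dimensionless)
LAI = 58.9 m^2 / 17.2 m^2
LAI = 3.42

3.42


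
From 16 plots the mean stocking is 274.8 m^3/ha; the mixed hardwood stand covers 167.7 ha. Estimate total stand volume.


Formula: Total Volume = Mean Volume per ha * Total Area
Total Volume = 274.8 m^3/ha * 167.7 ha
Total Volume = 46084 m^3

46084


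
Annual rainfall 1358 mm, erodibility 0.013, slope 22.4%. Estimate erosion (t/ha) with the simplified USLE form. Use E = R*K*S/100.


Formula: E = R * K * S / 100  (simplified USLE)
R * K = 1358 * 0.013 = 17.654
E = 17.654 * 22.4 / 100 = 3.95 t/ha

3.95


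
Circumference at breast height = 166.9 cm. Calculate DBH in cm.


Formula: DBH = C / pi
DBH = 166.9 / pi
pi = 3.14159...
DBH = 53.1 cm

53.1


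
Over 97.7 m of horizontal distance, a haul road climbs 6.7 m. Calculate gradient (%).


Formula: Gradient = rise / run * 100
Gradient = 6.7 / 97.7 * 100 = 6.9%

6.9


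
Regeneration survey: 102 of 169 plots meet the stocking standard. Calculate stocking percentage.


Formula: Stocking % = stocked plots / total plots * 100
Stocking = 102 / 169 * 100
Stocking = 0.6036 * 100 = 60.4%

60.4


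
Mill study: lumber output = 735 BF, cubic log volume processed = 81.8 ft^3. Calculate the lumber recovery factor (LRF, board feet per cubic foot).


Formula: LRF = Lumber Output (BF) / Log Input (ft^3)
LRF = 735 BF / 81.8 ft^3
LRF = 8.99 BF/ft^3

8.99


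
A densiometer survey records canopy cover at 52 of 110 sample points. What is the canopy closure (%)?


Formula: Canopy closure = covered points / total points * 100
Closure = 52 / 110 * 100
Closure = 0.4727 * 100 = 47.3%

47.3


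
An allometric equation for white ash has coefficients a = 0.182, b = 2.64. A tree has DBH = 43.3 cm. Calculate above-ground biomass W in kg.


Formula: W = a * DBH^b  (allometric power law)
DBH^b = 43.3^2.64 = 20908.7489
W = 0.182 * 20908.7489 = 3805.4 kg

3805.4


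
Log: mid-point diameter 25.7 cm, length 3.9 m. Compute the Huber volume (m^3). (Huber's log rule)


Huber: V = Am * L,  Am = pi*(Dm/200)^2
Am = pi*(25.7/200)^2 = 0.051875 m^2
V = 0.051875*3.9 = 0.2023 m^3

0.2023


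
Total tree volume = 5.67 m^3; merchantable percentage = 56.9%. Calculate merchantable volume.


Formula: MV = V_total * (merchantable_pct / 100)
Merchantable fraction = 56.9% / 100 = 0.569
MV = 5.67 m^3 * 0.569 = 3.226 m^3

3.226


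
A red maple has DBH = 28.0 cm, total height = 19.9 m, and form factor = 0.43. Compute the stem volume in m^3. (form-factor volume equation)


Formula: V = pi * (DBH/200)^2 * H * ff
Radius = DBH/200 = 28.0/200 = 0.14 m
Radius^2 = 0.14^2 = 0.0196 m^2
V = pi * 0.0196 * 19.9 * 0.43
V = 0.527 m^3

0.527


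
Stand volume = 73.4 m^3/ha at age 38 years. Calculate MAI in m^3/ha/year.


Formula: MAI = Total Volume / Stand Age
MAI = 73.4 m^3/ha / 38 years
MAI = 1.93 m^3/ha/year

1.93


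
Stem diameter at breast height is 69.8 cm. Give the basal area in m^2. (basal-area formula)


Formula: BA = pi * (DBH/2)^2 / 10000  (cm^2 to m^2)
Radius = DBH/2 = 69.8/2 = 34.9 cm
BA = pi * 34.9^2 / 10000
   = 3826.4913 cm^2 / 10000
   = 0.3826 m^2

0.3826


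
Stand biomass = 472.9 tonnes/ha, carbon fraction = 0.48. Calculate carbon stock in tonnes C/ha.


Formula: Carbon Stock = Biomass * Carbon Fraction
C = 472.9 t/ha * 0.48
C = 227.0 t C/ha

227.0


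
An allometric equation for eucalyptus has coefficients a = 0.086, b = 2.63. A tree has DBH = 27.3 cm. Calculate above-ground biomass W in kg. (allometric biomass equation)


Formula: W = a * DBH^b  (allometric power law)
DBH^b = 27.3^2.63 = 5985.601
W = 0.086 * 5985.601 = 514.8 kg

514.8


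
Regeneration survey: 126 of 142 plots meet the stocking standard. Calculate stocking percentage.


Formula: Stocking % = stocked plots / total plots * 100
Stocking = 126 / 142 * 100
Stocking = 0.8873 * 100 = 88.7%

88.7


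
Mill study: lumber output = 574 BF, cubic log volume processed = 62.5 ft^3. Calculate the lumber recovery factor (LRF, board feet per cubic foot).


Formula: LRF = Lumber Output (BF) / Log Input (ft^3)
LRF = 574 BF / 62.5 ft^3
LRF = 9.18 BF/ft^3

9.18


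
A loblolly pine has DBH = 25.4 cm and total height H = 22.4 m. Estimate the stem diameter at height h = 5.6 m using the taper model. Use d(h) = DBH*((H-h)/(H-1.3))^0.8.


Taper: d(h) = DBH * ((H - h) / (H - 1.3))^0.8
Numerator = H - h = 22.4 - 5.6 = 16.8 m
Denominator = H - 1.3 = 22.4 - 1.3 = 21.1 m
Ratio = 16.8 / 21.1 = 0.79621
d = 25.4 * 0.79621^0.8 = 21.2 cm

21.2


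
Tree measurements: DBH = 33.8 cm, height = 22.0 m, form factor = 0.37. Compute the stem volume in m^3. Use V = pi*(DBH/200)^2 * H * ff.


Formula: V = pi * (DBH/200)^2 * H * ff
Radius = DBH/200 = 33.8/200 = 0.169 m
Radius^2 = 0.169^2 = 0.028561 m^2
V = pi * 0.028561 * 22.0 * 0.37
V = 0.73 m^3

0.73


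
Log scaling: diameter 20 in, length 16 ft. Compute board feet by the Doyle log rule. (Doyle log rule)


Doyle: BF = (D - 4)^2 * L / 16
Adjusted diameter = 20 - 4 = 16 in
(D-4)^2 = 16^2 = 256
BF = 256 * 16 / 16 = 256 BF

256


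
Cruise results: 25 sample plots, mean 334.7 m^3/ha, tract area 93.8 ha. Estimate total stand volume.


Formula: Total Volume = Mean Volume per ha * Total Area
Total Volume = 334.7 m^3/ha * 93.8 ha
Total Volume = 31395 m^3

31395


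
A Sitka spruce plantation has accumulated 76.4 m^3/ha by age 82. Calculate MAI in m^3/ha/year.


Formula: MAI = Total Volume / Stand Age
MAI = 76.4 m^3/ha / 82 years
MAI = 0.93 m^3/ha/year

0.93


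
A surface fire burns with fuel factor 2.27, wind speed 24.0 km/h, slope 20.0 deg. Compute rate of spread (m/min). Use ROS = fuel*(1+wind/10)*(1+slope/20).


Formula: ROS = fuel * (1 + wind/10) * (1 + slope/20)
Wind factor = 1 + 24.0/10 = 3.4
Slope factor = 1 + 20.0/20 = 2.0
ROS = 2.27 * 3.4 * 2.0 = 15.44 m/min

15.44


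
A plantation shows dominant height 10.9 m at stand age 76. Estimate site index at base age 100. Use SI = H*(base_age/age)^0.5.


Formula: SI = H_dom * (base_age / age)^0.5
Age ratio = 100 / 76 = 1.31579
sqrt(age_ratio) = 1.14708
SI = 10.9 * 1.14708 = 12.5 m

12.5


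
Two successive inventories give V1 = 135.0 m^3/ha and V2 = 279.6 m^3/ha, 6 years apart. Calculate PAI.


Formula: PAI = (V_T2 - V_T1) / (T2 - T1)
Volume increment = 279.6 - 135.0 = 144.6 m^3/ha
PAI = 144.6 / 6 = 24.1 m^3/ha/year

24.1


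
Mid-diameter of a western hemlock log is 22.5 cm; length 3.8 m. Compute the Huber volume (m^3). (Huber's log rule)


Huber: V = Am * L,  Am = pi*(Dm/200)^2
Am = pi*(22.5/200)^2 = 0.039761 m^2
V = 0.039761*3.8 = 0.1511 m^3

0.1511


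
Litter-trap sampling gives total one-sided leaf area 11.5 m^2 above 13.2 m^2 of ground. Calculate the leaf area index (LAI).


Formula: LAI = total leaf area / ground area  (dimensionless)
LAI = 11.5 m^2 / 13.2 m^2
LAI = 0.87

0.87


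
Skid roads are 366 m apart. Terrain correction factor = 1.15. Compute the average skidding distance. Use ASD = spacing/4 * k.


Formula: ASD = (spacing / 4) * correction
Uncorrected distance = spacing / 4 = 366 / 4 = 91.5 m
ASD = 91.5 * 1.15 = 105 m

105


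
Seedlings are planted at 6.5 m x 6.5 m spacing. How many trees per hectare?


Formula: TPH = 10000 m^2/ha / (spacing_x * spacing_y)
Area per tree = 6.5 m * 6.5 m = 42.25 m^2
TPH = 10000 / 42.25 = 237 trees/ha

237


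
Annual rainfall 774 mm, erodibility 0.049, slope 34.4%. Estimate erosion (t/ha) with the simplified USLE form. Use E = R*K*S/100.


Formula: E = R * K * S / 100  (simplified USLE)
R * K = 774 * 0.049 = 37.926
E = 37.926 * 34.4 / 100 = 13.05 t/ha

13.05


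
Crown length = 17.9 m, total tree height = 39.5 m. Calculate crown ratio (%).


Formula: Crown Ratio = (Crown Length / Total Height) * 100
CR = (17.9 m / 39.5 m) * 100
CR = 0.4532 * 100 = 45.3%

45.3


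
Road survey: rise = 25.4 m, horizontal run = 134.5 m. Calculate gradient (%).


Formula: Gradient = rise / run * 100
Gradient = 25.4 / 134.5 * 100 = 18.9%

18.9


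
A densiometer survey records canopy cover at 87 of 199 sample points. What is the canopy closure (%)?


Formula: Canopy closure = covered points / total points * 100
Closure = 87 / 199 * 100
Closure = 0.4372 * 100 = 43.7%

43.7


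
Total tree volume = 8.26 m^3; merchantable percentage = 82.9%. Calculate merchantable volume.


Formula: MV = V_total * (merchantable_pct / 100)
Merchantable fraction = 82.9% / 100 = 0.829
MV = 8.26 m^3 * 0.829 = 6.848 m^3

6.848


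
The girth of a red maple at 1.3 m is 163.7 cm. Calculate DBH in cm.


Formula: DBH = C / pi
DBH = 163.7 / pi
pi = 3.14159...
DBH = 52.1 cm

52.1


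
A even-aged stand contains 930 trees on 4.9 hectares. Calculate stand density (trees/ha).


Formula: Stand Density = N_trees / Area_ha
Density = 930 trees / 4.9 ha
Density = 190 trees/ha

190


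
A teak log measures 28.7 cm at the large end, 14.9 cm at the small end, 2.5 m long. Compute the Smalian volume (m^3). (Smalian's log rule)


Smalian: V = (A1 + A2)/2 * L,  A = pi*(D/200)^2
A1 = pi*(28.7/200)^2 = 0.064692 m^2
A2 = pi*(14.9/200)^2 = 0.017437 m^2
V = (0.064692+0.017437)/2*2.5 = 0.1027 m^3

0.1027


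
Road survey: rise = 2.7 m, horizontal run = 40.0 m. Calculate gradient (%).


Formula: Gradient = rise / run * 100
Gradient = 2.7 / 40.0 * 100 = 6.8%

6.8


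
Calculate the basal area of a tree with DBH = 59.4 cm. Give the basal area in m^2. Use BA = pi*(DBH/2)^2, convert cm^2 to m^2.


Formula: BA = pi * (DBH/2)^2 / 10000  (cm^2 to m^2)
Radius = DBH/2 = 59.4/2 = 29.7 cm
BA = pi * 29.7^2 / 10000
   = 2771.1675 cm^2 / 10000
   = 0.2771 m^2

0.2771


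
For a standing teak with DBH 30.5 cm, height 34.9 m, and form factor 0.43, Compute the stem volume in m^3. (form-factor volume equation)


Formula: V = pi * (DBH/200)^2 * H * ff
Radius = DBH/200 = 30.5/200 = 0.1525 m
Radius^2 = 0.1525^2 = 0.02325625 m^2
V = pi * 0.02325625 * 34.9 * 0.43
V = 1.096 m^3

1.096


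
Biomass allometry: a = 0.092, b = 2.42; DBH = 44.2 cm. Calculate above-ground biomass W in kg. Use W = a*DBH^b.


Formula: W = a * DBH^b  (allometric power law)
DBH^b = 44.2^2.42 = 9592.281
W = 0.092 * 9592.281 = 882.5 kg

882.5


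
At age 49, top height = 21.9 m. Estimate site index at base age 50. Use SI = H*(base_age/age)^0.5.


Formula: SI = H_dom * (base_age / age)^0.5
Age ratio = 50 / 49 = 1.02041
sqrt(age_ratio) = 1.01015
SI = 21.9 * 1.01015 = 22.1 m

22.1


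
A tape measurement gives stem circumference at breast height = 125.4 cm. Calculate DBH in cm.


Formula: DBH = C / pi
DBH = 125.4 / pi
pi = 3.14159...
DBH = 39.9 cm

39.9


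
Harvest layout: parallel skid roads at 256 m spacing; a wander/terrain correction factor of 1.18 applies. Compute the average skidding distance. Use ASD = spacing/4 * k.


Formula: ASD = (spacing / 4) * correction
Uncorrected distance = spacing / 4 = 256 / 4 = 64 m
ASD = 64 * 1.18 = 76 m

76


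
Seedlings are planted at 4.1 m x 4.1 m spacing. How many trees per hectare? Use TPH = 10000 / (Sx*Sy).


Formula: TPH = 10000 m^2/ha / (spacing_x * spacing_y)
Area per tree = 4.1 m * 4.1 m = 16.81 m^2
TPH = 10000 / 16.81 = 595 trees/ha

595


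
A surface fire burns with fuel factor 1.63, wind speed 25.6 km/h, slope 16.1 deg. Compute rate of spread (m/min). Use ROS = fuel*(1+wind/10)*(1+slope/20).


Formula: ROS = fuel * (1 + wind/10) * (1 + slope/20)
Wind factor = 1 + 25.6/10 = 3.56
Slope factor = 1 + 16.1/20 = 1.805
ROS = 1.63 * 3.56 * 1.805 = 10.47 m/min

10.47


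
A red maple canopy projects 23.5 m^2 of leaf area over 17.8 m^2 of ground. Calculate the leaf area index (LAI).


Formula: LAI = total leaf area / ground area  (dimensionless)
LAI = 23.5 m^2 / 17.8 m^2
LAI = 1.32

1.32


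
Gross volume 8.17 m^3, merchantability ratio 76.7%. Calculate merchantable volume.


Formula: MV = V_total * (merchantable_pct / 100)
Merchantable fraction = 76.7% / 100 = 0.767
MV = 8.17 m^3 * 0.767 = 6.266 m^3

6.266


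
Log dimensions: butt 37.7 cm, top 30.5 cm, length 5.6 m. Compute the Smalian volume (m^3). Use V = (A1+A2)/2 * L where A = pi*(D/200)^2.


Smalian: V = (A1 + A2)/2 * L,  A = pi*(D/200)^2
A1 = pi*(37.7/200)^2 = 0.111628 m^2
A2 = pi*(30.5/200)^2 = 0.073062 m^2
V = (0.111628+0.073062)/2*5.6 = 0.5171 m^3

0.5171


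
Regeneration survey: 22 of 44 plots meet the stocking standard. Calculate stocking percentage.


Formula: Stocking % = stocked plots / total plots * 100
Stocking = 22 / 44 * 100
Stocking = 0.5 * 100 = 50.0%

50.0


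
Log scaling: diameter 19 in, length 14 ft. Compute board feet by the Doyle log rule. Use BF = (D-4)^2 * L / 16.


Doyle: BF = (D - 4)^2 * L / 16
Adjusted diameter = 19 - 4 = 15 in
(D-4)^2 = 15^2 = 225
BF = 225 * 14 / 16 = 197 BF

197


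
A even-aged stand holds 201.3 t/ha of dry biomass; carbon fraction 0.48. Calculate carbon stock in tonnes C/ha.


Formula: Carbon Stock = Biomass * Carbon Fraction
C = 201.3 t/ha * 0.48
C = 96.6 t C/ha

96.6


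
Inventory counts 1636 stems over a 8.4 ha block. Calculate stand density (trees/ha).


Formula: Stand Density = N_trees / Area_ha
Density = 1636 trees / 8.4 ha
Density = 195 trees/ha

195


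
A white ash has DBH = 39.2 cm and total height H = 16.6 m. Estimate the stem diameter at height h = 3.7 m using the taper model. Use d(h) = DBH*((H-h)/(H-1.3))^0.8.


Taper: d(h) = DBH * ((H - h) / (H - 1.3))^0.8
Numerator = H - h = 16.6 - 3.7 = 12.9 m
Denominator = H - 1.3 = 16.6 - 1.3 = 15.3 m
Ratio = 12.9 / 15.3 = 0.84314
d = 39.2 * 0.84314^0.8 = 34.2 cm

34.2


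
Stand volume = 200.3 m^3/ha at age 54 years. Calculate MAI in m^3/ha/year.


Formula: MAI = Total Volume / Stand Age
MAI = 200.3 m^3/ha / 54 years
MAI = 3.71 m^3/ha/year

3.71


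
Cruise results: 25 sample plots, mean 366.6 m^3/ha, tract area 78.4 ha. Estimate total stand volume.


Formula: Total Volume = Mean Volume per ha * Total Area
Total Volume = 366.6 m^3/ha * 78.4 ha
Total Volume = 28741 m^3

28741


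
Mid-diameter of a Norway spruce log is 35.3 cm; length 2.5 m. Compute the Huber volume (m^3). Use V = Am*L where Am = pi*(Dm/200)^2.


Huber: V = Am * L,  Am = pi*(Dm/200)^2
Am = pi*(35.3/200)^2 = 0.097868 m^2
V = 0.097868*2.5 = 0.2447 m^3

0.2447


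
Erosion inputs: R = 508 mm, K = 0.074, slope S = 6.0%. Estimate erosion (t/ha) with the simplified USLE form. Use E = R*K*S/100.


Formula: E = R * K * S / 100  (simplified USLE)
R * K = 508 * 0.074 = 37.592
E = 37.592 * 6.0 / 100 = 2.26 t/ha

2.26


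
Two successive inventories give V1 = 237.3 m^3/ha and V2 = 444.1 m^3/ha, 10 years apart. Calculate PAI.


Formula: PAI = (V_T2 - V_T1) / (T2 - T1)
Volume increment = 444.1 - 237.3 = 206.8 m^3/ha
PAI = 206.8 / 10 = 20.68 m^3/ha/year

20.68


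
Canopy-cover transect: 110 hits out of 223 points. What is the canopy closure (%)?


Formula: Canopy closure = covered points / total points * 100
Closure = 110 / 223 * 100
Closure = 0.4933 * 100 = 49.3%

49.3


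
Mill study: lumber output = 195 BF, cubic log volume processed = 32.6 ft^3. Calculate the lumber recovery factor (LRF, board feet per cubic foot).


Formula: LRF = Lumber Output (BF) / Log Input (ft^3)
LRF = 195 BF / 32.6 ft^3
LRF = 5.98 BF/ft^3

5.98


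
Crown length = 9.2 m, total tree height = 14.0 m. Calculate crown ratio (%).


Formula: Crown Ratio = (Crown Length / Total Height) * 100
CR = (9.2 m / 14.0 m) * 100
CR = 0.6571 * 100 = 65.7%

65.7


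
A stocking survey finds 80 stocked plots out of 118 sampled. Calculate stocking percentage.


Formula: Stocking % = stocked plots / total plots * 100
Stocking = 80 / 118 * 100
Stocking = 0.678 * 100 = 67.8%

67.8


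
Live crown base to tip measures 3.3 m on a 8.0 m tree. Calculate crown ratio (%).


Formula: Crown Ratio = (Crown Length / Total Height) * 100
CR = (3.3 m / 8.0 m) * 100
CR = 0.4125 * 100 = 41.3%

41.3


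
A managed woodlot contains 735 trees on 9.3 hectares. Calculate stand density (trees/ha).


Formula: Stand Density = N_trees / Area_ha
Density = 735 trees / 9.3 ha
Density = 79 trees/ha

79


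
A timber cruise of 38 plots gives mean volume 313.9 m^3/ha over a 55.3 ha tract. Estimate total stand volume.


Formula: Total Volume = Mean Volume per ha * Total Area
Total Volume = 313.9 m^3/ha * 55.3 ha
Total Volume = 17359 m^3

17359


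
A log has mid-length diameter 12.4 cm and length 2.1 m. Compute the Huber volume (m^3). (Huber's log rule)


Huber: V = Am * L,  Am = pi*(Dm/200)^2
Am = pi*(12.4/200)^2 = 0.012076 m^2
V = 0.012076*2.1 = 0.0254 m^3

0.0254


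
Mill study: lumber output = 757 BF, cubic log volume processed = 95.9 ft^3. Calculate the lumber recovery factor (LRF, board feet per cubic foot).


Formula: LRF = Lumber Output (BF) / Log Input (ft^3)
LRF = 757 BF / 95.9 ft^3
LRF = 7.89 BF/ft^3

7.89


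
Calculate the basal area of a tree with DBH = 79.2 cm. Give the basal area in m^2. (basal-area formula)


Formula: BA = pi * (DBH/2)^2 / 10000  (cm^2 to m^2)
Radius = DBH/2 = 79.2/2 = 39.6 cm
BA = pi * 39.6^2 / 10000
   = 4926.5199 cm^2 / 10000
   = 0.4927 m^2

0.4927


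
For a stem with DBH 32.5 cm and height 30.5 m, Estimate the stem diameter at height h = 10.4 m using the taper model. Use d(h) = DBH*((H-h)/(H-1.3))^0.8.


Taper: d(h) = DBH * ((H - h) / (H - 1.3))^0.8
Numerator = H - h = 30.5 - 10.4 = 20.1 m
Denominator = H - 1.3 = 30.5 - 1.3 = 29.2 m
Ratio = 20.1 / 29.2 = 0.68836
d = 32.5 * 0.68836^0.8 = 24.1 cm

24.1


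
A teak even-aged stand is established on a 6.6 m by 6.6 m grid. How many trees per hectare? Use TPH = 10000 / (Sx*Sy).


Formula: TPH = 10000 m^2/ha / (spacing_x * spacing_y)
Area per tree = 6.6 m * 6.6 m = 43.56 m^2
TPH = 10000 / 43.56 = 230 trees/ha

230


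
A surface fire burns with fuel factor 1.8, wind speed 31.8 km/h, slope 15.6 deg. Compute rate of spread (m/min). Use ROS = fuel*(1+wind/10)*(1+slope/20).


Formula: ROS = fuel * (1 + wind/10) * (1 + slope/20)
Wind factor = 1 + 31.8/10 = 4.18
Slope factor = 1 + 15.6/20 = 1.78
ROS = 1.8 * 4.18 * 1.78 = 13.39 m/min

13.39


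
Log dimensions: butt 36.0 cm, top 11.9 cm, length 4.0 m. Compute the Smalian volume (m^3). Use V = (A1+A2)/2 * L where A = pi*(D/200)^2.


Smalian: V = (A1 + A2)/2 * L,  A = pi*(D/200)^2
A1 = pi*(36.0/200)^2 = 0.101788 m^2
A2 = pi*(11.9/200)^2 = 0.011122 m^2
V = (0.101788+0.011122)/2*4.0 = 0.2258 m^3

0.2258


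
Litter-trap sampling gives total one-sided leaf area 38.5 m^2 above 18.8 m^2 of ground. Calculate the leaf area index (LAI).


Formula: LAI = total leaf area / ground area  (dimensionless)
LAI = 38.5 m^2 / 18.8 m^2
LAI = 2.05

2.05


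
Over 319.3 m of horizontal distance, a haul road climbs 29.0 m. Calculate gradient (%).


Formula: Gradient = rise / run * 100
Gradient = 29.0 / 319.3 * 100 = 9.1%

9.1


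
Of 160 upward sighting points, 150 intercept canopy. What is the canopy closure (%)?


Formula: Canopy closure = covered points / total points * 100
Closure = 150 / 160 * 100
Closure = 0.9375 * 100 = 93.8%

93.8


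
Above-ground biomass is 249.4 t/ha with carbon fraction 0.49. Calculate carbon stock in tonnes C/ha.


Formula: Carbon Stock = Biomass * Carbon Fraction
C = 249.4 t/ha * 0.49
C = 122.2 t C/ha

122.2


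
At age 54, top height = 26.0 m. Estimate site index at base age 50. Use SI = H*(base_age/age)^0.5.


Formula: SI = H_dom * (base_age / age)^0.5
Age ratio = 50 / 54 = 0.92593
sqrt(age_ratio) = 0.96225
SI = 26.0 * 0.96225 = 25.0 m

25.0


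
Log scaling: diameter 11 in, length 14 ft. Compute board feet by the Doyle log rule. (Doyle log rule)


Doyle: BF = (D - 4)^2 * L / 16
Adjusted diameter = 11 - 4 = 7 in
(D-4)^2 = 7^2 = 49
BF = 49 * 14 / 16 = 43 BF

43


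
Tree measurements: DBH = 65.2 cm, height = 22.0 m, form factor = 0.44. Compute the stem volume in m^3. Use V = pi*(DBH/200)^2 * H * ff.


Formula: V = pi * (DBH/200)^2 * H * ff
Radius = DBH/200 = 65.2/200 = 0.326 m
Radius^2 = 0.326^2 = 0.106276 m^2
V = pi * 0.106276 * 22.0 * 0.44
V = 3.232 m^3

3.232


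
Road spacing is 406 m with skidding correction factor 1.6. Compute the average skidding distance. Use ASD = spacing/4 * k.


Formula: ASD = (spacing / 4) * correction
Uncorrected distance = spacing / 4 = 406 / 4 = 101.5 m
ASD = 101.5 * 1.6 = 162 m

162


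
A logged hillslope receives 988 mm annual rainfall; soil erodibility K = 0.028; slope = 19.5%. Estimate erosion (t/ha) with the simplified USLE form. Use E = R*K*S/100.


Formula: E = R * K * S / 100  (simplified USLE)
R * K = 988 * 0.028 = 27.664
E = 27.664 * 19.5 / 100 = 5.39 t/ha

5.39


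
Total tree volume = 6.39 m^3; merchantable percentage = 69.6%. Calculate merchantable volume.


Formula: MV = V_total * (merchantable_pct / 100)
Merchantable fraction = 69.6% / 100 = 0.696
MV = 6.39 m^3 * 0.696 = 4.447 m^3

4.447


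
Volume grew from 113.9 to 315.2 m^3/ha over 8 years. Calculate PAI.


Formula: PAI = (V_T2 - V_T1) / (T2 - T1)
Volume increment = 315.2 - 113.9 = 201.3 m^3/ha
PAI = 201.3 / 8 = 25.16 m^3/ha/year

25.16


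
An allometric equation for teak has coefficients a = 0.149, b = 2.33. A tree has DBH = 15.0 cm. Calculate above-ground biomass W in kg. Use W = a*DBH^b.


Formula: W = a * DBH^b  (allometric power law)
DBH^b = 15.0^2.33 = 549.9113
W = 0.149 * 549.9113 = 81.9 kg

81.9


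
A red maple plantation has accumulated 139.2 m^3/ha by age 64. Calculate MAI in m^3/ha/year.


Formula: MAI = Total Volume / Stand Age
MAI = 139.2 m^3/ha / 64 years
MAI = 2.18 m^3/ha/year

2.18


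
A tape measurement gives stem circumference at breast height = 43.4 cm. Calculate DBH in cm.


Formula: DBH = C / pi
DBH = 43.4 / pi
pi = 3.14159...
DBH = 13.8 cm

13.8


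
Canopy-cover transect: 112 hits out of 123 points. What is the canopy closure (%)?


Formula: Canopy closure = covered points / total points * 100
Closure = 112 / 123 * 100
Closure = 0.9106 * 100 = 91.1%

91.1


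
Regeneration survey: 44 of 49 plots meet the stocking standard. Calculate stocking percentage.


Formula: Stocking % = stocked plots / total plots * 100
Stocking = 44 / 49 * 100
Stocking = 0.898 * 100 = 89.8%

89.8


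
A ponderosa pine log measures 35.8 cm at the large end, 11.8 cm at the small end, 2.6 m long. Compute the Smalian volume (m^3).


Smalian: V = (A1 + A2)/2 * L,  A = pi*(D/200)^2
A1 = pi*(35.8/200)^2 = 0.10066 m^2
A2 = pi*(11.8/200)^2 = 0.010936 m^2
V = (0.10066+0.010936)/2*2.6 = 0.1451 m^3

0.1451


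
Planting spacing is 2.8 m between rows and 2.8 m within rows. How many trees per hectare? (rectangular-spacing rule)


Formula: TPH = 10000 m^2/ha / (spacing_x * spacing_y)
Area per tree = 2.8 m * 2.8 m = 7.84 m^2
TPH = 10000 / 7.84 = 1276 trees/ha

1276


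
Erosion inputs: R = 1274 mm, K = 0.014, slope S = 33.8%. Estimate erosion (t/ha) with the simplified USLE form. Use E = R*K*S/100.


Formula: E = R * K * S / 100  (simplified USLE)
R * K = 1274 * 0.014 = 17.836
E = 17.836 * 33.8 / 100 = 6.03 t/ha

6.03


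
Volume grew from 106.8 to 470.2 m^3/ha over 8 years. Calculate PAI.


Formula: PAI = (V_T2 - V_T1) / (T2 - T1)
Volume increment = 470.2 - 106.8 = 363.4 m^3/ha
PAI = 363.4 / 8 = 45.43 m^3/ha/year

45.43


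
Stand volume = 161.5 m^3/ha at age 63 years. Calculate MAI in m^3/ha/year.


Formula: MAI = Total Volume / Stand Age
MAI = 161.5 m^3/ha / 63 years
MAI = 2.56 m^3/ha/year

2.56


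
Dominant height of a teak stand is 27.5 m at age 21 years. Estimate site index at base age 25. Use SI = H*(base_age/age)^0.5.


Formula: SI = H_dom * (base_age / age)^0.5
Age ratio = 25 / 21 = 1.19048
sqrt(age_ratio) = 1.09109
SI = 27.5 * 1.09109 = 30.0 m

30.0


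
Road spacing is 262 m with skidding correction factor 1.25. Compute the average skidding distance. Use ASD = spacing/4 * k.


Formula: ASD = (spacing / 4) * correction
Uncorrected distance = spacing / 4 = 262 / 4 = 65.5 m
ASD = 65.5 * 1.25 = 82 m

82


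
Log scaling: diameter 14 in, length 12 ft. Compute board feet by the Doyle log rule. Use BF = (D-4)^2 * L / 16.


Doyle: BF = (D - 4)^2 * L / 16
Adjusted diameter = 14 - 4 = 10 in
(D-4)^2 = 10^2 = 100
BF = 100 * 12 / 16 = 75 BF

75


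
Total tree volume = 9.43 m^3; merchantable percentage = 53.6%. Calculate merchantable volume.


Formula: MV = V_total * (merchantable_pct / 100)
Merchantable fraction = 53.6% / 100 = 0.536
MV = 9.43 m^3 * 0.536 = 5.054 m^3

5.054


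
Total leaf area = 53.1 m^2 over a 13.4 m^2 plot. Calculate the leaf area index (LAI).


Formula: LAI = total leaf area / ground area  (dimensionless)
LAI = 53.1 m^2 / 13.4 m^2
LAI = 3.96

3.96


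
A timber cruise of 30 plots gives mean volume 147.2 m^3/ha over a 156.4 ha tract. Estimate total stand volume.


Formula: Total Volume = Mean Volume per ha * Total Area
Total Volume = 147.2 m^3/ha * 156.4 ha
Total Volume = 23022 m^3

23022


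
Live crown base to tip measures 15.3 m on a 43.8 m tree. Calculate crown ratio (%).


Formula: Crown Ratio = (Crown Length / Total Height) * 100
CR = (15.3 m / 43.8 m) * 100
CR = 0.3493 * 100 = 34.9%

34.9


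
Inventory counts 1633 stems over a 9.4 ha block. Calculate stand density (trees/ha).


Formula: Stand Density = N_trees / Area_ha
Density = 1633 trees / 9.4 ha
Density = 174 trees/ha

174


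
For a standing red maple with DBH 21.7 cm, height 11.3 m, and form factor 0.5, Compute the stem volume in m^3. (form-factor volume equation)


Formula: V = pi * (DBH/200)^2 * H * ff
Radius = DBH/200 = 21.7/200 = 0.1085 m
Radius^2 = 0.1085^2 = 0.01177225 m^2
V = pi * 0.01177225 * 11.3 * 0.5
V = 0.209 m^3

0.209


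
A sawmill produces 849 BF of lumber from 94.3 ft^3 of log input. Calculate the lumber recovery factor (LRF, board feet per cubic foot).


Formula: LRF = Lumber Output (BF) / Log Input (ft^3)
LRF = 849 BF / 94.3 ft^3
LRF = 9.0 BF/ft^3

9.0


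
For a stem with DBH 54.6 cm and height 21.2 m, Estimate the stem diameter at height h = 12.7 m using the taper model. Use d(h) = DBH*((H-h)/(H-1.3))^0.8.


Taper: d(h) = DBH * ((H - h) / (H - 1.3))^0.8
Numerator = H - h = 21.2 - 12.7 = 8.5 m
Denominator = H - 1.3 = 21.2 - 1.3 = 19.9 m
Ratio = 8.5 / 19.9 = 0.42714
d = 54.6 * 0.42714^0.8 = 27.6 cm

27.6


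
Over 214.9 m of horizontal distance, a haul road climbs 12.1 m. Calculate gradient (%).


Formula: Gradient = rise / run * 100
Gradient = 12.1 / 214.9 * 100 = 5.6%

5.6


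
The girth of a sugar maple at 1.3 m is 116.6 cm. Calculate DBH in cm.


Formula: DBH = C / pi
DBH = 116.6 / pi
pi = 3.14159...
DBH = 37.1 cm

37.1


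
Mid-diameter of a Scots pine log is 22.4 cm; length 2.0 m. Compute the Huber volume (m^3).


Huber: V = Am * L,  Am = pi*(Dm/200)^2
Am = pi*(22.4/200)^2 = 0.039408 m^2
V = 0.039408*2.0 = 0.0788 m^3

0.0788


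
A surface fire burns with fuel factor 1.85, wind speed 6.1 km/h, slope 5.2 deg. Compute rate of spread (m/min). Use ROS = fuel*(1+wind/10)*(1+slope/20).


Formula: ROS = fuel * (1 + wind/10) * (1 + slope/20)
Wind factor = 1 + 6.1/10 = 1.61
Slope factor = 1 + 5.2/20 = 1.26
ROS = 1.85 * 1.61 * 1.26 = 3.75 m/min

3.75


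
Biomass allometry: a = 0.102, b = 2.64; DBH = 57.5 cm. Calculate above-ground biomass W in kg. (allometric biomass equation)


Formula: W = a * DBH^b  (allometric power law)
DBH^b = 57.5^2.64 = 44210.2642
W = 0.102 * 44210.2642 = 4509.4 kg

4509.4


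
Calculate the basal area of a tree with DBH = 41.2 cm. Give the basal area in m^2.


Formula: BA = pi * (DBH/2)^2 / 10000  (cm^2 to m^2)
Radius = DBH/2 = 41.2/2 = 20.6 cm
BA = pi * 20.6^2 / 10000
   = 1333.1663 cm^2 / 10000
   = 0.1333 m^2

0.1333


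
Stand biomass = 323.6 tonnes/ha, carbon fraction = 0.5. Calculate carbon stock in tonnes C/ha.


Formula: Carbon Stock = Biomass * Carbon Fraction
C = 323.6 t/ha * 0.5
C = 161.8 t C/ha

161.8


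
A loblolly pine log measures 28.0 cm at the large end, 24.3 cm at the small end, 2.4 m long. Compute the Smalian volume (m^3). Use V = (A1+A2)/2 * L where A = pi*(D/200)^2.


Smalian: V = (A1 + A2)/2 * L,  A = pi*(D/200)^2
A1 = pi*(28.0/200)^2 = 0.061575 m^2
A2 = pi*(24.3/200)^2 = 0.046377 m^2
V = (0.061575+0.046377)/2*2.4 = 0.1295 m^3

0.1295


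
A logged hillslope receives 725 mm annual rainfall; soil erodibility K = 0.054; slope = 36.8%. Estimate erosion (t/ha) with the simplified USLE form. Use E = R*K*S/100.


Formula: E = R * K * S / 100  (simplified USLE)
R * K = 725 * 0.054 = 39.15
E = 39.15 * 36.8 / 100 = 14.41 t/ha

14.41


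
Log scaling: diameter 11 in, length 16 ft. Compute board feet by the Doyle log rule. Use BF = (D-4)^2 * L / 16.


Doyle: BF = (D - 4)^2 * L / 16
Adjusted diameter = 11 - 4 = 7 in
(D-4)^2 = 7^2 = 49
BF = 49 * 16 / 16 = 49 BF

49


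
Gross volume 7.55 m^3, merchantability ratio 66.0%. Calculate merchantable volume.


Formula: MV = V_total * (merchantable_pct / 100)
Merchantable fraction = 66.0% / 100 = 0.66
MV = 7.55 m^3 * 0.66 = 4.983 m^3

4.983


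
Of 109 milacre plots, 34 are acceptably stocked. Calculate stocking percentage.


Formula: Stocking % = stocked plots / total plots * 100
Stocking = 34 / 109 * 100
Stocking = 0.3119 * 100 = 31.2%

31.2


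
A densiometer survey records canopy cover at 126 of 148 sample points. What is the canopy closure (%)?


Formula: Canopy closure = covered points / total points * 100
Closure = 126 / 148 * 100
Closure = 0.8514 * 100 = 85.1%

85.1


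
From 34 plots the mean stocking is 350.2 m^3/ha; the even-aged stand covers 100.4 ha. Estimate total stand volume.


Formula: Total Volume = Mean Volume per ha * Total Area
Total Volume = 350.2 m^3/ha * 100.4 ha
Total Volume = 35160 m^3

35160


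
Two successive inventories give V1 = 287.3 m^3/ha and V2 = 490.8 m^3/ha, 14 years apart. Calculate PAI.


Formula: PAI = (V_T2 - V_T1) / (T2 - T1)
Volume increment = 490.8 - 287.3 = 203.5 m^3/ha
PAI = 203.5 / 14 = 14.54 m^3/ha/year

14.54


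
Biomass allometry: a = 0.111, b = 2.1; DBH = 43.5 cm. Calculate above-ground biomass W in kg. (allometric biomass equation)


Formula: W = a * DBH^b  (allometric power law)
DBH^b = 43.5^2.1 = 2759.4812
W = 0.111 * 2759.4812 = 306.3 kg

306.3


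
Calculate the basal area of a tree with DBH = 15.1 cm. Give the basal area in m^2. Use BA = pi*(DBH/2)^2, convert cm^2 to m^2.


Formula: BA = pi * (DBH/2)^2 / 10000  (cm^2 to m^2)
Radius = DBH/2 = 15.1/2 = 7.55 cm
BA = pi * 7.55^2 / 10000
   = 179.0786 cm^2 / 10000
   = 0.0179 m^2

0.0179


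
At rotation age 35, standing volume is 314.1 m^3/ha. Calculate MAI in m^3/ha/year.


Formula: MAI = Total Volume / Stand Age
MAI = 314.1 m^3/ha / 35 years
MAI = 8.97 m^3/ha/year

8.97


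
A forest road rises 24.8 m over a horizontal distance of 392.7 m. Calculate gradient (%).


Formula: Gradient = rise / run * 100
Gradient = 24.8 / 392.7 * 100 = 6.3%

6.3


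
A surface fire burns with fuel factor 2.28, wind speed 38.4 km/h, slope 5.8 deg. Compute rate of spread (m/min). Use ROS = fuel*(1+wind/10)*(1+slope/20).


Formula: ROS = fuel * (1 + wind/10) * (1 + slope/20)
Wind factor = 1 + 38.4/10 = 4.84
Slope factor = 1 + 5.8/20 = 1.29
ROS = 2.28 * 4.84 * 1.29 = 14.24 m/min

14.24


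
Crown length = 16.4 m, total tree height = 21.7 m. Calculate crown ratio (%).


Formula: Crown Ratio = (Crown Length / Total Height) * 100
CR = (16.4 m / 21.7 m) * 100
CR = 0.7558 * 100 = 75.6%

75.6
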